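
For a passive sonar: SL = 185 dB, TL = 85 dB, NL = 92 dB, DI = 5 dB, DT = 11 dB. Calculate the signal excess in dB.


SE = SL - TL - NL + DI - DT = 185 - 85 - 92 + 5 - 11 = 2

2 dB


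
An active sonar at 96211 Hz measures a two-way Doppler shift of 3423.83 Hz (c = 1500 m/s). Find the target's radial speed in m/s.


From fd = 2*f*v/c, v = c*fd/(2*f) = 1500 * 3423.83 / (2*96211) = 26.69

26.69 m/s


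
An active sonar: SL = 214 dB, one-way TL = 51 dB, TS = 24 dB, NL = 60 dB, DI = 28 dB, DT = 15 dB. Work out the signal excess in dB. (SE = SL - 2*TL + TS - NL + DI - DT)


89 dB


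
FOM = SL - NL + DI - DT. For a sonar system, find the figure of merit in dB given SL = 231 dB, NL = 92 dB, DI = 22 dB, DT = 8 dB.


FOM = SL - NL + DI - DT = 231 - 92 + 22 - 8 = 153

153 dB


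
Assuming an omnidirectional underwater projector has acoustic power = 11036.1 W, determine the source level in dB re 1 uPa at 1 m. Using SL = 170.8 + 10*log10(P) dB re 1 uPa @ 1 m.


SL = 170.8 + 10*log10(11036.1) = 170.8 + 40.43 = 211.23

211.23 dB


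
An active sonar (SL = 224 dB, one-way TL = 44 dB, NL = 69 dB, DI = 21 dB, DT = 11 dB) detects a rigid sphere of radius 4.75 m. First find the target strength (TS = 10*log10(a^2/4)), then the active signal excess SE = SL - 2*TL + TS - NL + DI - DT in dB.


Step 1: TS = 10*log10(4.75^2/4) = 7.51 dB
Step 2: SE = SL - 2*TL + TS - NL + DI - DT = 224 - 2*44 + (7.51) - 69 + 21 - 11 = 84.51

84.51 dB


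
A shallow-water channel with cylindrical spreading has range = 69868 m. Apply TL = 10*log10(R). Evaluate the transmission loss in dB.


TL = 10*log10(69868) = 48.44

48.44 dB


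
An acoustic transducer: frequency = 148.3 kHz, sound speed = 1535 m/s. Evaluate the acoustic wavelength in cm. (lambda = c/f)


1.04 cm


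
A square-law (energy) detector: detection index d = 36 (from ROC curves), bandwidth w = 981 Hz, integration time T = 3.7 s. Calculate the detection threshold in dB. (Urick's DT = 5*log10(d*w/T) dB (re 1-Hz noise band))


DT = 5*log10(d*w/T) = 5*log10(36 * 981 / 3.7) = 5*log10(9544.86) = 19.9

19.9 dB


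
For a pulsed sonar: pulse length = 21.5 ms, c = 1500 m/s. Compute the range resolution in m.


16.125 m


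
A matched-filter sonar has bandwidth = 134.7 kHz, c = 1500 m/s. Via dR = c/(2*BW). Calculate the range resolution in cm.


0.56 cm


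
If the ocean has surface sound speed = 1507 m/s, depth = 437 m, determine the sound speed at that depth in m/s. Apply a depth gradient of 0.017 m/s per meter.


c = 1507 + 0.017 * 437 = 1514.429

1514.429 m/s


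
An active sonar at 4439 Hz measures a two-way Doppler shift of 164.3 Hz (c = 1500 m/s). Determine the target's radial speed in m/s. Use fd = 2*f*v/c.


27.76 m/s


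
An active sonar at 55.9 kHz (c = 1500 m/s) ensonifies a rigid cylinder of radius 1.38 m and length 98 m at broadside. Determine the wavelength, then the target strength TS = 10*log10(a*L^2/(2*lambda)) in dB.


Step 1: lambda = c/f = 1500/55900 = 0.02683 m
Step 2: TS = 10*log10(a*L^2/(2*lambda)) = 10*log10(1.38*98^2/(2*0.02683)) = 53.93

53.93 dB


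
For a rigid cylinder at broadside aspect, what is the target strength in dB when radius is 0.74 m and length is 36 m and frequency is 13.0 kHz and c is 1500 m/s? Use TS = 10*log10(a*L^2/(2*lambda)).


lambda = 1500/13000 = 0.11538 m
TS = 10*log10(0.74*36^2/(2*0.11538)) = 36.19

36.19 dB


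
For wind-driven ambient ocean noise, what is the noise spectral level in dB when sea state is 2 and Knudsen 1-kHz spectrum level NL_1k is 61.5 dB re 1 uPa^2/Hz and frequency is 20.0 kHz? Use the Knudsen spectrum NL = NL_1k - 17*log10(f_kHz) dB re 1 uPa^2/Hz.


NL = NL_1k - 17*log10(f_kHz) = 61.5 - 17*log10(20.0) = 61.5 - (22.12) = 39.38

39.38 dB


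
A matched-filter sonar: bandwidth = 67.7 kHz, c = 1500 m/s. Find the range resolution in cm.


dR = c/(2*BW) = 1500 / (2 * 67.7e3) = 0.0111 m = 1.11 cm

1.11 cm


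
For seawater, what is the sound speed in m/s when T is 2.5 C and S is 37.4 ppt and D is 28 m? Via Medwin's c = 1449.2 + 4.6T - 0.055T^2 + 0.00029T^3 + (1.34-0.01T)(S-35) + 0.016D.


c = 1449.2 + 4.6*2.5 - 0.055*2.5^2 + 0.00029*2.5^3 + (1.34 - 0.01*2.5)*(37.4 - 35) + 0.016*28 = 1463.96

1463.96 m/s


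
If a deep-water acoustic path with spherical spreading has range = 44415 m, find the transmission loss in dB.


TL = 20*log10(44415) = 92.95

92.95 dB


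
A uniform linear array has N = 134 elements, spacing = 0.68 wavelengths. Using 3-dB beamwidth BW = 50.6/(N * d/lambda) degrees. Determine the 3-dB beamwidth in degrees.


BW = 50.6 / (134 * 0.68) = 50.6 / 91.12 = 0.56

0.56 deg


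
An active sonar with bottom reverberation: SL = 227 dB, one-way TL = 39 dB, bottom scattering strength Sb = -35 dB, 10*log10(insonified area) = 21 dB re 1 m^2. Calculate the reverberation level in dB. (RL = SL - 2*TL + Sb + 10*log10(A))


135 dB


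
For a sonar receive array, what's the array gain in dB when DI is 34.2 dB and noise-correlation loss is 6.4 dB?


AG = DI - L_corr = 34.2 - 6.4 = 27.8

27.8 dB


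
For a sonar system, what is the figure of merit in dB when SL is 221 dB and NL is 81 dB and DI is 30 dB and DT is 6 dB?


164 dB


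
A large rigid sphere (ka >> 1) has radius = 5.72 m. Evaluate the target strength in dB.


9.13 dB


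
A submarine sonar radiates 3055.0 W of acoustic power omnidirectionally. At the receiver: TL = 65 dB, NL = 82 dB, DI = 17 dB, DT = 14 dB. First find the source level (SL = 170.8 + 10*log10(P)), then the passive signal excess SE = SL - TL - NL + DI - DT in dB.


Step 1: SL = 170.8 + 10*log10(3055.0) = 205.65 dB
Step 2: SE = SL - TL - NL + DI - DT = 205.65 - 65 - 82 + 17 - 14 = 61.65

61.65 dB


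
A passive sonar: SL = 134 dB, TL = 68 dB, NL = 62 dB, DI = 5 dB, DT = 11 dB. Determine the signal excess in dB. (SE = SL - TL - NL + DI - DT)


-2 dB


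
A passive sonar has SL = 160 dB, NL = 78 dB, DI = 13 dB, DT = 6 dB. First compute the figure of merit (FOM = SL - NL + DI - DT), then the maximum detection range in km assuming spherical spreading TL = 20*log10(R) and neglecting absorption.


Step 1: FOM = SL - NL + DI - DT = 160 - 78 + 13 - 6 = 89 dB
Step 2: at max range FOM = TL = 20*log10(R), so R = 10^(89/20) = 28183.83 m = 28.18 km

28.18 km


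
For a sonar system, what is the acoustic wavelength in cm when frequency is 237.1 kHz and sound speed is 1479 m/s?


0.62 cm


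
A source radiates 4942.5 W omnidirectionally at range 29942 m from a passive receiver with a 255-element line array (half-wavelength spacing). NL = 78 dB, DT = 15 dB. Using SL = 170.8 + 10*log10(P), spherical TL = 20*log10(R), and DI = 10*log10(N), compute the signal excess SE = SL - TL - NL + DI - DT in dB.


Step 1: SL = 170.8 + 10*log10(4942.5) = 207.74 dB
Step 2: TL = 20*log10(29942) = 89.53 dB
Step 3: DI = 10*log10(255) = 24.07 dB
Step 4: SE = SL - TL - NL + DI - DT = 207.74 - 89.53 - 78 + 24.07 - 15 = 49.28

49.28 dB


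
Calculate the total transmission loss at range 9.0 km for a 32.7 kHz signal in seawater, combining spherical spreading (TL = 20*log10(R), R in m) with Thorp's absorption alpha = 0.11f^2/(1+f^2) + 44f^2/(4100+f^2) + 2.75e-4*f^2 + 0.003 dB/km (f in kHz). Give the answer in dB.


Step 1 (Thorp): alpha = 0.11*1069.29/(1+1069.29) + 44*1069.29/(4100+1069.29) + 2.75e-4*1069.29 + 0.003 = 9.5085 dB/km
Step 2: TL_spread = 20*log10(9000) = 79.08 dB
Step 3: TL_abs = alpha*R = 9.5085 * 9.0 = 85.58 dB
Step 4: TL_total = 79.08 + 85.58 = 164.66

164.66 dB


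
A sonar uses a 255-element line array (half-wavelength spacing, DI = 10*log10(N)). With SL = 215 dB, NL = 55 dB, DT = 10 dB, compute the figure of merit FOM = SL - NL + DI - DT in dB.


Step 1: DI = 10*log10(255) = 24.07 dB
Step 2: FOM = SL - NL + DI - DT = 215 - 55 + 24.07 - 10 = 174.07

174.07 dB


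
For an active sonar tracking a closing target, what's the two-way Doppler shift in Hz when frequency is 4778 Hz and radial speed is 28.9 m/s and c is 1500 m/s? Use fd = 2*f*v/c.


184.11 Hz


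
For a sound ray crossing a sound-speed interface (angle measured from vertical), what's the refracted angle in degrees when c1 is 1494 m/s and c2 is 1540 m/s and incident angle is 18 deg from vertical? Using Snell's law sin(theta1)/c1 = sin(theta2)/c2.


18.57 deg


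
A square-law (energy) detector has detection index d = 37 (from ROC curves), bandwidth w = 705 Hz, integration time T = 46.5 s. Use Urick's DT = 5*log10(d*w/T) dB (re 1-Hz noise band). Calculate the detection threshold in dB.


DT = 5*log10(d*w/T) = 5*log10(37 * 705 / 46.5) = 5*log10(560.97) = 13.74

13.74 dB


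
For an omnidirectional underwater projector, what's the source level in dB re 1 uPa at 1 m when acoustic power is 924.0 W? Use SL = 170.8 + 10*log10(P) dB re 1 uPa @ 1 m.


SL = 170.8 + 10*log10(924.0) = 170.8 + 29.66 = 200.46

200.46 dB


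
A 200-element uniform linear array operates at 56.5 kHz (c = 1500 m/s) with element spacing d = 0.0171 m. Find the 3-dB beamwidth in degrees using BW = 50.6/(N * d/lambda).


Step 1: lambda = 1500/56500 = 0.02655 m
Step 2: d/lambda = 0.0171/0.02655 = 0.6441
Step 3: BW = 50.6/(N * d/lambda) = 50.6/(200 * 0.6441) = 0.39

0.39 deg


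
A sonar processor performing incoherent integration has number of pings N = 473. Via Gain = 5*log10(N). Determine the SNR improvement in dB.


Gain = 5*log10(473) = 13.37

13.37 dB


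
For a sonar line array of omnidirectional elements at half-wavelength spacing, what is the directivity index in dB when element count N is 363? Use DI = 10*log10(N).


25.6 dB


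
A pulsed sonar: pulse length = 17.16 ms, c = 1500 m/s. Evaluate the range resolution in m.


dR = c*tau/2 = 1500 * 17.16e-3 / 2 = 12.87

12.87 m


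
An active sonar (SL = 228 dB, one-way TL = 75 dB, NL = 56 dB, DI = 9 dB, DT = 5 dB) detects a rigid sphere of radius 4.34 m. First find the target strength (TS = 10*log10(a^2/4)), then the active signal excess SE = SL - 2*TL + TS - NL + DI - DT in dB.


Step 1: TS = 10*log10(4.34^2/4) = 6.73 dB
Step 2: SE = SL - 2*TL + TS - NL + DI - DT = 228 - 2*75 + (6.73) - 56 + 9 - 5 = 32.73

32.73 dB


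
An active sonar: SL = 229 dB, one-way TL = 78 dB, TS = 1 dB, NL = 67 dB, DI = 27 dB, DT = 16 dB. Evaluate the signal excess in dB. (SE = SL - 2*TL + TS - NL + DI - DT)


SE = SL - 2*TL + TS - NL + DI - DT = 229 - 2*78 + (1) - 67 + 27 - 16 = 18

18 dB


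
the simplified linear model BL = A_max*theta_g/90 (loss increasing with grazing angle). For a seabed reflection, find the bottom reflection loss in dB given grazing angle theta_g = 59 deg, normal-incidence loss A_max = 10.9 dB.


BL = A_max * theta_g / 90 = 10.9 * 59 / 90 = 7.15

7.15 dB


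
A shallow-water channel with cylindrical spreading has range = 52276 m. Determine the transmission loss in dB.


TL = 10*log10(52276) = 47.18

47.18 dB


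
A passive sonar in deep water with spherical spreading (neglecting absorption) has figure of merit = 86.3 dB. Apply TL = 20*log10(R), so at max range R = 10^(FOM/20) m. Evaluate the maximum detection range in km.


At max range FOM = TL, so 20*log10(R) = 86.3
R = 10^(86.3/20) = 20653.8 m = 20.65 km

20.65 km


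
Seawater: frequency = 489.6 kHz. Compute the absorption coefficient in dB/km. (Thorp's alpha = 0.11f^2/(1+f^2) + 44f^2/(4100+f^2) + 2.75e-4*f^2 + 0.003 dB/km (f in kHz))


f^2 = 239708.16
alpha = 0.11*239708.16/(1+239708.16) + 44*239708.16/(4100+239708.16) + 2.75e-4*239708.16 + 0.003 = 109.293

109.293 dB/km


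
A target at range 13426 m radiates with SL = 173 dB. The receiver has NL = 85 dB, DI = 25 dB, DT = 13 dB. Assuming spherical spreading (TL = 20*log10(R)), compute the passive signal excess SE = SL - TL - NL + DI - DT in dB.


Step 1: TL = 20*log10(13426) = 82.56 dB
Step 2: SE = 173 - 82.56 - 85 + 25 - 13 = 17.44

17.44 dB


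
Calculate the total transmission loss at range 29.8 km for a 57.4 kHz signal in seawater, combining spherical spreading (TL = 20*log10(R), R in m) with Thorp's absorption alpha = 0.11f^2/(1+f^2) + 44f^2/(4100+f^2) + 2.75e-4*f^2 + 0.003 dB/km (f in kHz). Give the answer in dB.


Step 1 (Thorp): alpha = 0.11*3294.76/(1+3294.76) + 44*3294.76/(4100+3294.76) + 2.75e-4*3294.76 + 0.003 = 20.6234 dB/km
Step 2: TL_spread = 20*log10(29800) = 89.48 dB
Step 3: TL_abs = alpha*R = 20.6234 * 29.8 = 614.58 dB
Step 4: TL_total = 89.48 + 614.58 = 704.06

704.06 dB


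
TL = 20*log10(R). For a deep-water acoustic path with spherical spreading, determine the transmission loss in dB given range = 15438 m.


83.77 dB


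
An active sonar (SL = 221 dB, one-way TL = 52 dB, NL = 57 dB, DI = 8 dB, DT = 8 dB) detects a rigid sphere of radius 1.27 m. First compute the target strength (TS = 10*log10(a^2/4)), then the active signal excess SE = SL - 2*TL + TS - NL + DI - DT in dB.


Step 1: TS = 10*log10(1.27^2/4) = -3.94 dB
Step 2: SE = SL - 2*TL + TS - NL + DI - DT = 221 - 2*52 + (-3.94) - 57 + 8 - 8 = 56.06

56.06 dB


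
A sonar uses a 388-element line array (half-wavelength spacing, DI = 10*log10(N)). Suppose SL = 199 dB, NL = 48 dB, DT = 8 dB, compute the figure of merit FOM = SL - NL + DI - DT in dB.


168.89 dB


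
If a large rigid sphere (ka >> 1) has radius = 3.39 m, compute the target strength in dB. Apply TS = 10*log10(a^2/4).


4.58 dB


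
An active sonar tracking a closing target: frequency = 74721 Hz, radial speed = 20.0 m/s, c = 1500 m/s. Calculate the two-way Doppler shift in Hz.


1992.56 Hz


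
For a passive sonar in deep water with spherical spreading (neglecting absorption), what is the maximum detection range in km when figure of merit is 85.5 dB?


At max range FOM = TL, so 20*log10(R) = 85.5
R = 10^(85.5/20) = 18836.49 m = 18.84 km

18.84 km


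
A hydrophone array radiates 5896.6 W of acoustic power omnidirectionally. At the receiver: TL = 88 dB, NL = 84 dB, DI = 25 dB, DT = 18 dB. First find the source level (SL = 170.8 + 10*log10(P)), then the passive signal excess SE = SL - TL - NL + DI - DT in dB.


Step 1: SL = 170.8 + 10*log10(5896.6) = 208.51 dB
Step 2: SE = SL - TL - NL + DI - DT = 208.51 - 88 - 84 + 25 - 18 = 43.51

43.51 dB


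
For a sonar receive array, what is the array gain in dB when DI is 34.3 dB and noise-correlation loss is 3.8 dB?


AG = DI - L_corr = 34.3 - 3.8 = 30.5

30.5 dB


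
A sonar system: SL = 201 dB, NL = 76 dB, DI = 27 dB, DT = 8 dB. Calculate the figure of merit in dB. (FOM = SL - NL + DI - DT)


FOM = SL - NL + DI - DT = 201 - 76 + 27 - 8 = 144

144 dB


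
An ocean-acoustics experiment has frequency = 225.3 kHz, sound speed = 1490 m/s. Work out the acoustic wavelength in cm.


lambda = c/f = 1490 / 225300 = 0.0066 m = 0.66 cm

0.66 cm


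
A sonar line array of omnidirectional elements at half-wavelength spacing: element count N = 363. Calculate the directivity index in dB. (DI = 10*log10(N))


DI = 10*log10(363) = 25.6

25.6 dB


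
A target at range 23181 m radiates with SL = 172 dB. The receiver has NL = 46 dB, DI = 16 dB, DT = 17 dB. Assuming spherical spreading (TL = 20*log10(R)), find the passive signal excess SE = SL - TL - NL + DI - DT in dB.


Step 1: TL = 20*log10(23181) = 87.3 dB
Step 2: SE = 172 - 87.3 - 46 + 16 - 17 = 37.7

37.7 dB


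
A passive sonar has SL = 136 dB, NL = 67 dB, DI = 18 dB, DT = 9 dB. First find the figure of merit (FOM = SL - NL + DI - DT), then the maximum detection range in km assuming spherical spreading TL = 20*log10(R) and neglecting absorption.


Step 1: FOM = SL - NL + DI - DT = 136 - 67 + 18 - 9 = 78 dB
Step 2: at max range FOM = TL = 20*log10(R), so R = 10^(78/20) = 7943.28 m = 7.94 km

7.94 km


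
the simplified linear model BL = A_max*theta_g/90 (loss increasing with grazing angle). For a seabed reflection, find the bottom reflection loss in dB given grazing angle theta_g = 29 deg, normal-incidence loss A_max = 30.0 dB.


BL = A_max * theta_g / 90 = 30.0 * 29 / 90 = 9.67

9.67 dB


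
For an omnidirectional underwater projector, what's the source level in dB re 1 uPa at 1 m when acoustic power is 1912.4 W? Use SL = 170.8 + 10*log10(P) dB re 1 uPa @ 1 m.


SL = 170.8 + 10*log10(1912.4) = 170.8 + 32.82 = 203.62

203.62 dB


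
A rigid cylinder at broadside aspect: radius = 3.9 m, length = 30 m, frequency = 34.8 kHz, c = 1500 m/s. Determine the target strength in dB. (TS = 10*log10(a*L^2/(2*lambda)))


lambda = 1500/34800 = 0.0431 m
TS = 10*log10(3.9*30^2/(2*0.0431)) = 46.1

46.1 dB


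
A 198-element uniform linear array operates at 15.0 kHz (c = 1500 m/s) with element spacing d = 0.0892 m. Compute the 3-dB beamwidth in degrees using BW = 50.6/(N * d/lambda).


0.29 deg


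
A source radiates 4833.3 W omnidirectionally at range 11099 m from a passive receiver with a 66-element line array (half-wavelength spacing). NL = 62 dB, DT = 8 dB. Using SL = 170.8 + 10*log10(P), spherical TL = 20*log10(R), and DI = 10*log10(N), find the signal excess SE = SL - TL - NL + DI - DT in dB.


Step 1: SL = 170.8 + 10*log10(4833.3) = 207.64 dB
Step 2: TL = 20*log10(11099) = 80.91 dB
Step 3: DI = 10*log10(66) = 18.2 dB
Step 4: SE = SL - TL - NL + DI - DT = 207.64 - 80.91 - 62 + 18.2 - 8 = 74.93

74.93 dB


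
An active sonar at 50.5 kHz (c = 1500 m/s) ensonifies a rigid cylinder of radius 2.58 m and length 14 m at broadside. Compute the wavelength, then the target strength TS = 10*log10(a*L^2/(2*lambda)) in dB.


Step 1: lambda = c/f = 1500/50500 = 0.0297 m
Step 2: TS = 10*log10(a*L^2/(2*lambda)) = 10*log10(2.58*14^2/(2*0.0297)) = 39.3

39.3 dB


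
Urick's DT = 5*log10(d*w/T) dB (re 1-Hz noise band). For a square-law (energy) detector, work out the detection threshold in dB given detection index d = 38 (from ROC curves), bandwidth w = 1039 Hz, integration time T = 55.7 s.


DT = 5*log10(d*w/T) = 5*log10(38 * 1039 / 55.7) = 5*log10(708.83) = 14.25

14.25 dB


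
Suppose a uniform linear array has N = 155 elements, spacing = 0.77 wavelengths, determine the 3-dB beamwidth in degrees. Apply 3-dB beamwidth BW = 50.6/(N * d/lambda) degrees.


0.42 deg


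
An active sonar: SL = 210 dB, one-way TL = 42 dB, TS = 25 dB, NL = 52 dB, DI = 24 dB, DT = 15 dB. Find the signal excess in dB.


SE = SL - 2*TL + TS - NL + DI - DT = 210 - 2*42 + (25) - 52 + 24 - 15 = 108

108 dB


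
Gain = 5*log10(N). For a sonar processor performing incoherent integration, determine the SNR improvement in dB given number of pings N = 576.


Gain = 5*log10(576) = 13.8

13.8 dB


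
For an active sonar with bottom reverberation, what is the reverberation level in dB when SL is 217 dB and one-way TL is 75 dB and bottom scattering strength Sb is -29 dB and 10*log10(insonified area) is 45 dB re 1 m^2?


RL = SL - 2*TL + Sb + 10*log10(A) = 217 - 2*75 + (-29) + 45 = 83

83 dB


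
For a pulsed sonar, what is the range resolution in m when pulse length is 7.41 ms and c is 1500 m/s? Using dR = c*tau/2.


dR = c*tau/2 = 1500 * 7.41e-3 / 2 = 5.5575

5.5575 m


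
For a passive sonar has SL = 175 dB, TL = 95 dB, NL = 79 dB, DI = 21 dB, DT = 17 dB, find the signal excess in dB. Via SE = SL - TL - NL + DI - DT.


5 dB


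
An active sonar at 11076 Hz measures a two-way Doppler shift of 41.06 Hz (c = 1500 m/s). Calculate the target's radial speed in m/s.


2.78 m/s


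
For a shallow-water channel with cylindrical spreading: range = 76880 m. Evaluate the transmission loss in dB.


TL = 10*log10(76880) = 48.86

48.86 dB


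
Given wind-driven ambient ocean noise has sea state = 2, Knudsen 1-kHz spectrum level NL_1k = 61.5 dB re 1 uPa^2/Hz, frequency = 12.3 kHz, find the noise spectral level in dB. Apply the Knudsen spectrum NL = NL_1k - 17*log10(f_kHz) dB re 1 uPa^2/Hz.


NL = NL_1k - 17*log10(f_kHz) = 61.5 - 17*log10(12.3) = 61.5 - (18.53) = 42.97

42.97 dB


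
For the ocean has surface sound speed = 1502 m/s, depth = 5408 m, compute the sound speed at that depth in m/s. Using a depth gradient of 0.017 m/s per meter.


c = 1502 + 0.017 * 5408 = 1593.936

1593.936 m/s


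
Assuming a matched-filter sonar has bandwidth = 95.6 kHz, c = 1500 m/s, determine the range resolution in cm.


0.78 cm


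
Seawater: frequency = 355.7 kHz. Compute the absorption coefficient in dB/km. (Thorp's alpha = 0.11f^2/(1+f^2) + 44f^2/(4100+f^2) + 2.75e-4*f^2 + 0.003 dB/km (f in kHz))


f^2 = 126522.49
alpha = 0.11*126522.49/(1+126522.49) + 44*126522.49/(4100+126522.49) + 2.75e-4*126522.49 + 0.003 = 77.526

77.526 dB/km


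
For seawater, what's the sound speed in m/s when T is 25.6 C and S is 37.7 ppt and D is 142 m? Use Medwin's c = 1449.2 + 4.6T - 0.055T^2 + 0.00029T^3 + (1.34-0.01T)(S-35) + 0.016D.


1540.98 m/s


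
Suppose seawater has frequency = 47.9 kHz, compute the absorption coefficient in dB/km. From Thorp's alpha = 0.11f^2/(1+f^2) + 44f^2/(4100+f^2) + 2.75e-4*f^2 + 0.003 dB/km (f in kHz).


16.532 dB/km


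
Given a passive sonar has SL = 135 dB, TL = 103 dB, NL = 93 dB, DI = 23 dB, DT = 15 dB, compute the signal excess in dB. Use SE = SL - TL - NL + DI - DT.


SE = SL - TL - NL + DI - DT = 135 - 103 - 93 + 23 - 15 = -53

-53 dB


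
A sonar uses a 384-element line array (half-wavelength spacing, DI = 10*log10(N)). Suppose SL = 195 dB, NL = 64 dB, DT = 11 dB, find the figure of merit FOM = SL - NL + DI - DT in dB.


Step 1: DI = 10*log10(384) = 25.84 dB
Step 2: FOM = SL - NL + DI - DT = 195 - 64 + 25.84 - 11 = 145.84

145.84 dB


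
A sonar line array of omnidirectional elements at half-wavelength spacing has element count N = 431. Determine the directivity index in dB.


DI = 10*log10(431) = 26.34

26.34 dB


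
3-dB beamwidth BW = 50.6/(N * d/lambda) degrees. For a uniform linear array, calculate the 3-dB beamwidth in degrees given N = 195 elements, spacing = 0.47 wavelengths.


BW = 50.6 / (195 * 0.47) = 50.6 / 91.65 = 0.55

0.55 deg


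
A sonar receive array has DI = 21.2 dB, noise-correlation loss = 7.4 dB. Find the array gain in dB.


13.8 dB


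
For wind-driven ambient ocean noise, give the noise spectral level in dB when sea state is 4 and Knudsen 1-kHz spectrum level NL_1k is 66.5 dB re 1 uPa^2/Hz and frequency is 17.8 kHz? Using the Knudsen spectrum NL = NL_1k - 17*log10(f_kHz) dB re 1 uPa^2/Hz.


NL = NL_1k - 17*log10(f_kHz) = 66.5 - 17*log10(17.8) = 66.5 - (21.26) = 45.24

45.24 dB


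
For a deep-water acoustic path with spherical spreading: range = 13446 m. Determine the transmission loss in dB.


TL = 20*log10(13446) = 82.57

82.57 dB


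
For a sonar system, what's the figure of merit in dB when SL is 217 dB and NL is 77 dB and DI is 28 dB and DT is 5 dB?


163 dB


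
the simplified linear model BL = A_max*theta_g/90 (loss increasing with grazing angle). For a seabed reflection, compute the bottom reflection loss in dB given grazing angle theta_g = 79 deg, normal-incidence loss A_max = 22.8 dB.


20.01 dB


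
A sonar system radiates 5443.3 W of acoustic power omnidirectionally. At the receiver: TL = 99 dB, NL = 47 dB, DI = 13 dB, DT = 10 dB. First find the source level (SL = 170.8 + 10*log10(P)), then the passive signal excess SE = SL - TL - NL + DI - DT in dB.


Step 1: SL = 170.8 + 10*log10(5443.3) = 208.16 dB
Step 2: SE = SL - TL - NL + DI - DT = 208.16 - 99 - 47 + 13 - 10 = 65.16

65.16 dB


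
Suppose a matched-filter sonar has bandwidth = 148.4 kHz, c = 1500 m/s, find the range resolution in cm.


dR = c/(2*BW) = 1500 / (2 * 148.4e3) = 0.0051 m = 0.51 cm

0.51 cm


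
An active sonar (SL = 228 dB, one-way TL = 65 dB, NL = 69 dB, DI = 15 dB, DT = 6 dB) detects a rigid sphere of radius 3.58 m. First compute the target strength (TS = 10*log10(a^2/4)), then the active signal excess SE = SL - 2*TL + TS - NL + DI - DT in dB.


Step 1: TS = 10*log10(3.58^2/4) = 5.06 dB
Step 2: SE = SL - 2*TL + TS - NL + DI - DT = 228 - 2*65 + (5.06) - 69 + 15 - 6 = 43.06

43.06 dB


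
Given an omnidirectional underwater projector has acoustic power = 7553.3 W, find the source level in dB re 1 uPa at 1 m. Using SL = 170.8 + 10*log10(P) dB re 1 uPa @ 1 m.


SL = 170.8 + 10*log10(7553.3) = 170.8 + 38.78 = 209.58

209.58 dB


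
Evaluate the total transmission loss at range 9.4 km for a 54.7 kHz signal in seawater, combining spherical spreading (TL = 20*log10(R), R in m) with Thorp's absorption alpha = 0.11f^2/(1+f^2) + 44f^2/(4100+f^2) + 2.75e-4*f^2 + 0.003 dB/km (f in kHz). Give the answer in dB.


Step 1 (Thorp): alpha = 0.11*2992.09/(1+2992.09) + 44*2992.09/(4100+2992.09) + 2.75e-4*2992.09 + 0.003 = 19.499 dB/km
Step 2: TL_spread = 20*log10(9400) = 79.46 dB
Step 3: TL_abs = alpha*R = 19.499 * 9.4 = 183.29 dB
Step 4: TL_total = 79.46 + 183.29 = 262.75

262.75 dB


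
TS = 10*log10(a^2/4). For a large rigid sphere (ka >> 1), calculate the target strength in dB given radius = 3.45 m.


TS = 10*log10(3.45^2 / 4) = 10*log10(2.975625) = 4.74

4.74 dB


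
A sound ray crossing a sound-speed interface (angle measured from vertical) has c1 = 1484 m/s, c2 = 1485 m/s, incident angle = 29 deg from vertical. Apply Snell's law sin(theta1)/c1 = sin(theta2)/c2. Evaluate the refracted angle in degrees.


sin(theta2) = (c2/c1)*sin(theta1) = (1485/1484)*sin(29 deg) = 0.48514
theta2 = arcsin(0.48514) = 29.02

29.02 deg


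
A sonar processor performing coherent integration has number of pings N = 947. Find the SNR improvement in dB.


Gain = 10*log10(947) = 29.76

29.76 dB


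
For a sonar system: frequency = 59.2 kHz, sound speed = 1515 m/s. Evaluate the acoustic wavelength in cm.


lambda = c/f = 1515 / 59200 = 0.0256 m = 2.56 cm

2.56 cm


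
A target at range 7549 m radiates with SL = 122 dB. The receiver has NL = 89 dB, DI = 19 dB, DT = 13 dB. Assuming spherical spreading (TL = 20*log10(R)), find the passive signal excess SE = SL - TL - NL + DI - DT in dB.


Step 1: TL = 20*log10(7549) = 77.56 dB
Step 2: SE = 122 - 77.56 - 89 + 19 - 13 = -38.56

-38.56 dB


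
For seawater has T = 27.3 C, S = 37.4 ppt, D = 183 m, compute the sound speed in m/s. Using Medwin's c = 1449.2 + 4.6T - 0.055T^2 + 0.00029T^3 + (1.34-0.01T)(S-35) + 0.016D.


1545.18 m/s


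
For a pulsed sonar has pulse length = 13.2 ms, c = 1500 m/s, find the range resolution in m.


9.9 m


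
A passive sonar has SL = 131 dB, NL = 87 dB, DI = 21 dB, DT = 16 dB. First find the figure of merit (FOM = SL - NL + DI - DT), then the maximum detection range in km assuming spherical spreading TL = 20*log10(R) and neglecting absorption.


Step 1: FOM = SL - NL + DI - DT = 131 - 87 + 21 - 16 = 49 dB
Step 2: at max range FOM = TL = 20*log10(R), so R = 10^(49/20) = 281.84 m = 0.28 km

0.28 km


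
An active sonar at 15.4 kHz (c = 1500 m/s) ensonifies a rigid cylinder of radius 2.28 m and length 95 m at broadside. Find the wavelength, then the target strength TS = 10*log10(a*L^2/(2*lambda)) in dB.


Step 1: lambda = c/f = 1500/15400 = 0.0974 m
Step 2: TS = 10*log10(a*L^2/(2*lambda)) = 10*log10(2.28*95^2/(2*0.0974)) = 50.24

50.24 dB


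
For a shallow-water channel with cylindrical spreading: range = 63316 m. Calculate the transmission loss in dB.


TL = 10*log10(63316) = 48.02

48.02 dB


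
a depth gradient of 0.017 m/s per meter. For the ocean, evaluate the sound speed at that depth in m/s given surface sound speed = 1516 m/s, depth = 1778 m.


c = 1516 + 0.017 * 1778 = 1546.226

1546.226 m/s


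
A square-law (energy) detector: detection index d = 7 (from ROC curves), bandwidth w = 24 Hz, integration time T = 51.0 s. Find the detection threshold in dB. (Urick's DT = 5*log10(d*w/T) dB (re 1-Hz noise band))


DT = 5*log10(d*w/T) = 5*log10(7 * 24 / 51.0) = 5*log10(3.29) = 2.59

2.59 dB


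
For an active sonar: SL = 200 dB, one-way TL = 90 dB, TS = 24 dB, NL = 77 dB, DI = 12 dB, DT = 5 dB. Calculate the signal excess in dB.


SE = SL - 2*TL + TS - NL + DI - DT = 200 - 2*90 + (24) - 77 + 12 - 5 = -26

-26 dB


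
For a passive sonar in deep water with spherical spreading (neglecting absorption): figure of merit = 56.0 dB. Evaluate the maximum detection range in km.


At max range FOM = TL, so 20*log10(R) = 56.0
R = 10^(56.0/20) = 630.96 m = 0.63 km

0.63 km


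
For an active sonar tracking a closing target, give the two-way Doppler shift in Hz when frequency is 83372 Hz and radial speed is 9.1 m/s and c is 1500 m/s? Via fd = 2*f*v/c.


fd = 2*f*v/c = 2 * 83372 * 9.1 / 1500 = 1011.58

1011.58 Hz


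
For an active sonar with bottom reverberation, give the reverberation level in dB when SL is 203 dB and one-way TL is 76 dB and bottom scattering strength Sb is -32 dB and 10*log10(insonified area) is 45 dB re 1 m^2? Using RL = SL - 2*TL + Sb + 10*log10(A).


RL = SL - 2*TL + Sb + 10*log10(A) = 203 - 2*76 + (-32) + 45 = 64

64 dB


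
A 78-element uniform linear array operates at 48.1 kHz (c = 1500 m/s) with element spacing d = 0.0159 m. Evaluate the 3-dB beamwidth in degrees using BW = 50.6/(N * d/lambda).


Step 1: lambda = 1500/48100 = 0.03119 m
Step 2: d/lambda = 0.0159/0.03119 = 0.5098
Step 3: BW = 50.6/(N * d/lambda) = 50.6/(78 * 0.5098) = 1.27

1.27 deg


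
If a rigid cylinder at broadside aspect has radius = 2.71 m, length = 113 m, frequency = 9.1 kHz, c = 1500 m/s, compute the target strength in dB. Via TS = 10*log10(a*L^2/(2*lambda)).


50.21 dB


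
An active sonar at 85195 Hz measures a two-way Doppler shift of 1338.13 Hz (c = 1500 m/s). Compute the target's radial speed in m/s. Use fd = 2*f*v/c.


From fd = 2*f*v/c, v = c*fd/(2*f) = 1500 * 1338.13 / (2*85195) = 11.78

11.78 m/s


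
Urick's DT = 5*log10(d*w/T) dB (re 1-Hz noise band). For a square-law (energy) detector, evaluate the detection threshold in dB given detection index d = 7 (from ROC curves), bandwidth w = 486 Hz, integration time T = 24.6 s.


DT = 5*log10(d*w/T) = 5*log10(7 * 486 / 24.6) = 5*log10(138.29) = 10.7

10.7 dB


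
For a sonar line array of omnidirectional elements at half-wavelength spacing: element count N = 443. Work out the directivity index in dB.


DI = 10*log10(443) = 26.46

26.46 dB


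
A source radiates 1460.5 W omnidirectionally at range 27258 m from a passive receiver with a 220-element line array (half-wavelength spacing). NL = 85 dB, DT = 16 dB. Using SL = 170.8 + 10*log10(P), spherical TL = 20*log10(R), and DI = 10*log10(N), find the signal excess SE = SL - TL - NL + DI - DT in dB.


Step 1: SL = 170.8 + 10*log10(1460.5) = 202.45 dB
Step 2: TL = 20*log10(27258) = 88.71 dB
Step 3: DI = 10*log10(220) = 23.42 dB
Step 4: SE = SL - TL - NL + DI - DT = 202.45 - 88.71 - 85 + 23.42 - 16 = 36.16

36.16 dB


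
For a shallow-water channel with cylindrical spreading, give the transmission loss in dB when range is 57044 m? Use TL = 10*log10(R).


47.56 dB


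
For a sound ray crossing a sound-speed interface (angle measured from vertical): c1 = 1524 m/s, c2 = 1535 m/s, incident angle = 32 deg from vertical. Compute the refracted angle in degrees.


sin(theta2) = (c2/c1)*sin(theta1) = (1535/1524)*sin(32 deg) = 0.53374
theta2 = arcsin(0.53374) = 32.26

32.26 deg


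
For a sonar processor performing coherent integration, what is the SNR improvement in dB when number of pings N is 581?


Gain = 10*log10(581) = 27.64

27.64 dB


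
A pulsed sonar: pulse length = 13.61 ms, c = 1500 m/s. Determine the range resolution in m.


dR = c*tau/2 = 1500 * 13.61e-3 / 2 = 10.2075

10.2075 m


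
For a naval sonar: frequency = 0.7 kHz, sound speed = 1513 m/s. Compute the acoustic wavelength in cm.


lambda = c/f = 1513 / 700 = 2.1614 m = 216.14 cm

216.14 cm


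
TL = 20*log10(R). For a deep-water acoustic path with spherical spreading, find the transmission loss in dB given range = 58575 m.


95.35 dB


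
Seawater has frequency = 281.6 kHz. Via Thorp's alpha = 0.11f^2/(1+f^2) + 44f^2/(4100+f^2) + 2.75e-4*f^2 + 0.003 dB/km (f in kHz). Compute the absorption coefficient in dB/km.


63.757 dB/km


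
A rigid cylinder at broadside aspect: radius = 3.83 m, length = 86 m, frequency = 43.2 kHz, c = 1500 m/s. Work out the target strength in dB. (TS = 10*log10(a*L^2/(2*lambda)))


lambda = 1500/43200 = 0.03472 m
TS = 10*log10(3.83*86^2/(2*0.03472)) = 56.11

56.11 dB


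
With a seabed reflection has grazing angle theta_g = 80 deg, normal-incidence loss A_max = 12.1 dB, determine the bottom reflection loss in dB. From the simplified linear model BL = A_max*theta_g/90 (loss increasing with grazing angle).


10.76 dB


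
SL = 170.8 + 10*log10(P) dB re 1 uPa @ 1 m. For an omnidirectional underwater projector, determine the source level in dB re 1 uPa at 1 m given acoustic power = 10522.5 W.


211.02 dB


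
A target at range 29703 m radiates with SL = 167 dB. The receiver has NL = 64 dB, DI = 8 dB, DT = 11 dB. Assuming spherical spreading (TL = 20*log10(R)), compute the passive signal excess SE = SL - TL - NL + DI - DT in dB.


Step 1: TL = 20*log10(29703) = 89.46 dB
Step 2: SE = 167 - 89.46 - 64 + 8 - 11 = 10.54

10.54 dB


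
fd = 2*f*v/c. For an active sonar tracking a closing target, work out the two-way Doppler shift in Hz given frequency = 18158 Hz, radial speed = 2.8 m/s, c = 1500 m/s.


67.79 Hz


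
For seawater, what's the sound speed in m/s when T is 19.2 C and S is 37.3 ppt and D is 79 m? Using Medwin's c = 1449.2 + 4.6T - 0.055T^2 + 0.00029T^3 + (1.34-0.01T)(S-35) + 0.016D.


1523.2 m/s


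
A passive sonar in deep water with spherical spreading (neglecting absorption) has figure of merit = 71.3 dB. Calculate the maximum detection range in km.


At max range FOM = TL, so 20*log10(R) = 71.3
R = 10^(71.3/20) = 3672.82 m = 3.67 km

3.67 km


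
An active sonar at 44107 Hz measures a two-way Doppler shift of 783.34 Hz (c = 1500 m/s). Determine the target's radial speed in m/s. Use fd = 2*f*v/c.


13.32 m/s


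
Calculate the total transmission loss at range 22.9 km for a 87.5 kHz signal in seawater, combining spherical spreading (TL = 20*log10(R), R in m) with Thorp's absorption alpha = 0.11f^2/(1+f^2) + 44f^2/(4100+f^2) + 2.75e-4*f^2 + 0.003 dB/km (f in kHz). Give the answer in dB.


Step 1 (Thorp): alpha = 0.11*7656.25/(1+7656.25) + 44*7656.25/(4100+7656.25) + 2.75e-4*7656.25 + 0.003 = 30.8734 dB/km
Step 2: TL_spread = 20*log10(22900) = 87.2 dB
Step 3: TL_abs = alpha*R = 30.8734 * 22.9 = 707.0 dB
Step 4: TL_total = 87.2 + 707.0 = 794.2

794.2 dB


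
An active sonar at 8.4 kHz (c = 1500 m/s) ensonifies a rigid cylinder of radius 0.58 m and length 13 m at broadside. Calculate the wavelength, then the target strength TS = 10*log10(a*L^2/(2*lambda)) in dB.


Step 1: lambda = c/f = 1500/8400 = 0.17857 m
Step 2: TS = 10*log10(a*L^2/(2*lambda)) = 10*log10(0.58*13^2/(2*0.17857)) = 24.38

24.38 dB


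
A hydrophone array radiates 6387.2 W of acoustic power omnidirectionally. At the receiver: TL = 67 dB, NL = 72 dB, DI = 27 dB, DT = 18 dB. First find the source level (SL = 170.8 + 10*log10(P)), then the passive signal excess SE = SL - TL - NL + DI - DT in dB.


Step 1: SL = 170.8 + 10*log10(6387.2) = 208.85 dB
Step 2: SE = SL - TL - NL + DI - DT = 208.85 - 67 - 72 + 27 - 18 = 78.85

78.85 dB


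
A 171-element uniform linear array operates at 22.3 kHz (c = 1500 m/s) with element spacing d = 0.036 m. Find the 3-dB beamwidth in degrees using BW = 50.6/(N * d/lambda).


Step 1: lambda = 1500/22300 = 0.06726 m
Step 2: d/lambda = 0.036/0.06726 = 0.5352
Step 3: BW = 50.6/(N * d/lambda) = 50.6/(171 * 0.5352) = 0.55

0.55 deg


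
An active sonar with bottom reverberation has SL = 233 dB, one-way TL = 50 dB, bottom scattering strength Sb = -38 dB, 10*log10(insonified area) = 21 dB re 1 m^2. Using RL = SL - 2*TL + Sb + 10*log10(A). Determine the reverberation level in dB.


RL = SL - 2*TL + Sb + 10*log10(A) = 233 - 2*50 + (-38) + 21 = 116

116 dB


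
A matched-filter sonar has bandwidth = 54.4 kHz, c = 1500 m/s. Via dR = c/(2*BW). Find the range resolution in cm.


dR = c/(2*BW) = 1500 / (2 * 54.4e3) = 0.0138 m = 1.38 cm

1.38 cm


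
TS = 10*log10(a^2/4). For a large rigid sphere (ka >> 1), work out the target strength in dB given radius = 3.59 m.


TS = 10*log10(3.59^2 / 4) = 10*log10(3.222025) = 5.08

5.08 dB


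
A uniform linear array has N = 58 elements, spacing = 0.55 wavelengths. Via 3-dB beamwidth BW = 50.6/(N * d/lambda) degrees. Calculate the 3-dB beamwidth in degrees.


1.59 deg


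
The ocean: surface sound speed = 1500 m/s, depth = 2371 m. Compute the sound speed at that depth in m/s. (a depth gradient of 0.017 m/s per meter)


c = 1500 + 0.017 * 2371 = 1540.307

1540.307 m/s


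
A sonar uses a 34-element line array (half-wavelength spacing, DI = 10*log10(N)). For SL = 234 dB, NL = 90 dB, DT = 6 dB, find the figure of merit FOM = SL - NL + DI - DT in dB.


153.31 dB


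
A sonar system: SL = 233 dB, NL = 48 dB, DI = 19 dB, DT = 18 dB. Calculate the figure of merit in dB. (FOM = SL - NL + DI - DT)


FOM = SL - NL + DI - DT = 233 - 48 + 19 - 18 = 186

186 dB


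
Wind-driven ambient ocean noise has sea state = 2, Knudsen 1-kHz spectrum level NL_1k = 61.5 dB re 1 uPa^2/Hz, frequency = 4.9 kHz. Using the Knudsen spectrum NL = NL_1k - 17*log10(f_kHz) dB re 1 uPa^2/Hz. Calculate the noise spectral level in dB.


49.77 dB


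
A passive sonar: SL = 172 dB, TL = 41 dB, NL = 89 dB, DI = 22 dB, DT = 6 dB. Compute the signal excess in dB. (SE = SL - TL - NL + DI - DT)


58 dB


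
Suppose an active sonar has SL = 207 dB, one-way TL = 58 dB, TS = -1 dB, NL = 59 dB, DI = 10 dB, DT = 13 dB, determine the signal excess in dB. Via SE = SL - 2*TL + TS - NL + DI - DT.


SE = SL - 2*TL + TS - NL + DI - DT = 207 - 2*58 + (-1) - 59 + 10 - 13 = 28

28 dB


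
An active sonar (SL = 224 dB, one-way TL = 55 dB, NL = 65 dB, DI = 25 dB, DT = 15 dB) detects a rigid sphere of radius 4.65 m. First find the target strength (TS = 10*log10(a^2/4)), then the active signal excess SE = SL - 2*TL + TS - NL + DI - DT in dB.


Step 1: TS = 10*log10(4.65^2/4) = 7.33 dB
Step 2: SE = SL - 2*TL + TS - NL + DI - DT = 224 - 2*55 + (7.33) - 65 + 25 - 15 = 66.33

66.33 dB


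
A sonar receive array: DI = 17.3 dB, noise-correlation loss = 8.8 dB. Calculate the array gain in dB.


AG = DI - L_corr = 17.3 - 8.8 = 8.5

8.5 dB


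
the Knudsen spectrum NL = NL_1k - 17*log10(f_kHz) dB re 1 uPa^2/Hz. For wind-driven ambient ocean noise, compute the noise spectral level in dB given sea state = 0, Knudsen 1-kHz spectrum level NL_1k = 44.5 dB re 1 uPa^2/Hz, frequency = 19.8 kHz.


22.46 dB


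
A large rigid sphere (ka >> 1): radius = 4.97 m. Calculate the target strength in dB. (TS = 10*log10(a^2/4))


7.91 dB


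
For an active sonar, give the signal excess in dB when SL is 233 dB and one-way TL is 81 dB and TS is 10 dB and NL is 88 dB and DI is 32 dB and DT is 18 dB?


SE = SL - 2*TL + TS - NL + DI - DT = 233 - 2*81 + (10) - 88 + 32 - 18 = 7

7 dB


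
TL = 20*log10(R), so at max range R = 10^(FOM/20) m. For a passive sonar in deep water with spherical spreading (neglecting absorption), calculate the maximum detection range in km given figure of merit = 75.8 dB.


At max range FOM = TL, so 20*log10(R) = 75.8
R = 10^(75.8/20) = 6165.95 m = 6.17 km

6.17 km


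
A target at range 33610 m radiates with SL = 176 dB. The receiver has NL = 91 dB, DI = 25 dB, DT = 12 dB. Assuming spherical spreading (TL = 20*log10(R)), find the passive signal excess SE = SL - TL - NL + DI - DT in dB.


Step 1: TL = 20*log10(33610) = 90.53 dB
Step 2: SE = 176 - 90.53 - 91 + 25 - 12 = 7.47

7.47 dB


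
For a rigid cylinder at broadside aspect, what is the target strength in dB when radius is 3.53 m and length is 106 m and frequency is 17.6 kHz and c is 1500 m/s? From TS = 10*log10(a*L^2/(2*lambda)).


53.67 dB
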